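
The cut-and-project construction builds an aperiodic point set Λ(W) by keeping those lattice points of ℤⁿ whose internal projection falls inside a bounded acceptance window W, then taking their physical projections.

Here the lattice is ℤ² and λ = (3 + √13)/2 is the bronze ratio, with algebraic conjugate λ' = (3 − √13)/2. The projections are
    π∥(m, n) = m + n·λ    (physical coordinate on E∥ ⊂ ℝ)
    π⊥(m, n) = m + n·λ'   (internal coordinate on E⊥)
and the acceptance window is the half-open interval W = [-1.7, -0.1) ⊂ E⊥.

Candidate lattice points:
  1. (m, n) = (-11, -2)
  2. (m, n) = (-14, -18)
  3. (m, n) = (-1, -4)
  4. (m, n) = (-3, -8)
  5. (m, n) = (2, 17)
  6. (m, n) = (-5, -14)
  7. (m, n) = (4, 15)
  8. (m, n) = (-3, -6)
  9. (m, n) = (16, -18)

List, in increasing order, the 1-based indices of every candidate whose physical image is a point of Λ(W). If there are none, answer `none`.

Compute λ' = (3−√13)/2 = -0.3028, so π⊥(m,n) = m -0.3028·n.
[1] lift (-11,-2): star map gives -10.3944; window check -1.7 ≤ -10.3944 < -0.1 is false → out
[2] lift (-14,-18): star map gives -8.5500; window check -1.7 ≤ -8.5500 < -0.1 is false → out
[3] lift (-1,-4): star map gives 0.2111; window check -1.7 ≤ 0.2111 < -0.1 is false → out
[4] lift (-3,-8): star map gives -0.5778; window check -1.7 ≤ -0.5778 < -0.1 is true → IN Λ
[5] lift (2,17): star map gives -3.1472; window check -1.7 ≤ -3.1472 < -0.1 is false → out
[6] lift (-5,-14): star map gives -0.7611; window check -1.7 ≤ -0.7611 < -0.1 is true → IN Λ
[7] lift (4,15): star map gives -0.5416; window check -1.7 ≤ -0.5416 < -0.1 is true → IN Λ
[8] lift (-3,-6): star map gives -1.1833; window check -1.7 ≤ -1.1833 < -0.1 is true → IN Λ
[9] lift (16,-18): star map gives 21.4500; window check -1.7 ≤ 21.4500 < -0.1 is false → out

4, 6, 7, 8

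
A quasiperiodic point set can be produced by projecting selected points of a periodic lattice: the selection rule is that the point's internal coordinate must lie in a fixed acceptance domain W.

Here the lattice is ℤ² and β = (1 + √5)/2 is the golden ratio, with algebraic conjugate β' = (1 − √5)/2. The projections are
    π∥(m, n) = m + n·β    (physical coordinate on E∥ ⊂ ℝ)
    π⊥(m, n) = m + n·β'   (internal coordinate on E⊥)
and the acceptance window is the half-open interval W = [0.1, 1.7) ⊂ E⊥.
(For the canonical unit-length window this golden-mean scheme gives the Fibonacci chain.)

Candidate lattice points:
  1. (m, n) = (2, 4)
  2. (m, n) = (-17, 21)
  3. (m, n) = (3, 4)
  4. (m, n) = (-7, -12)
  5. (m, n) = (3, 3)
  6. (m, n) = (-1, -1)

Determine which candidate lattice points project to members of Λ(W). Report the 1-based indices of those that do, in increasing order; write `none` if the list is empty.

3, 4, 5

Numerically β ≈ 1.618034 and β' = −1/β ≈ -0.618034.
candidate 1: (m,n)=(2,4) → π∥ = 2+4·β ≈ 8.472136, π⊥ = 2+4·β' ≈ -0.472136 ∉ [0.1, 1.7) ⇒ out
candidate 2: (m,n)=(-17,21) → π∥ = -17+21·β ≈ 16.978714, π⊥ = -17+21·β' ≈ -29.978714 ∉ [0.1, 1.7) ⇒ out
candidate 3: (m,n)=(3,4) → π∥ = 3+4·β ≈ 9.472136, π⊥ = 3+4·β' ≈ 0.527864 ∈ [0.1, 1.7) ⇒ IN Λ
candidate 4: (m,n)=(-7,-12) → π∥ = -7-12·β ≈ -26.416408, π⊥ = -7-12·β' ≈ 0.416408 ∈ [0.1, 1.7) ⇒ IN Λ
candidate 5: (m,n)=(3,3) → π∥ = 3+3·β ≈ 7.854102, π⊥ = 3+3·β' ≈ 1.145898 ∈ [0.1, 1.7) ⇒ IN Λ
candidate 6: (m,n)=(-1,-1) → π∥ = -1-1·β ≈ -2.618034, π⊥ = -1-1·β' ≈ -0.381966 ∉ [0.1, 1.7) ⇒ out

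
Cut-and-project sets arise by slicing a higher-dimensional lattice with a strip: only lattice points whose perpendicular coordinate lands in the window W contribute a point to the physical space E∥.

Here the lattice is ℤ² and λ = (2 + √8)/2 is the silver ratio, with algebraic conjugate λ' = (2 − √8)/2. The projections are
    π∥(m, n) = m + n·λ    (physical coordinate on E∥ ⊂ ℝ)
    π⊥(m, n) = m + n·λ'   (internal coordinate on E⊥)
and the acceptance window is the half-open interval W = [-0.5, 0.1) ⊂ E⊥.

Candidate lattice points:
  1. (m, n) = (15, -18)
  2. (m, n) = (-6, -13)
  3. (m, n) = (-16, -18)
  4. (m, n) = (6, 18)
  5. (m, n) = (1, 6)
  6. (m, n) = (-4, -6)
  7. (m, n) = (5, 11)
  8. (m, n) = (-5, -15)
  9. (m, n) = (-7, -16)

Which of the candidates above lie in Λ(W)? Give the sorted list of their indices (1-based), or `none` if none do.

Compute λ' = (2−√8)/2 = -0.4142, so π⊥(m,n) = m -0.4142·n.
candidate 1: (m,n)=(15,-18) → π∥ = 15-18·λ ≈ -28.4558, π⊥ = 15-18·λ' ≈ 22.4558 ∉ [-0.5, 0.1) ⇒ out
candidate 2: (m,n)=(-6,-13) → π∥ = -6-13·λ ≈ -37.3848, π⊥ = -6-13·λ' ≈ -0.6152 ∉ [-0.5, 0.1) ⇒ out
candidate 3: (m,n)=(-16,-18) → π∥ = -16-18·λ ≈ -59.4558, π⊥ = -16-18·λ' ≈ -8.5442 ∉ [-0.5, 0.1) ⇒ out
candidate 4: (m,n)=(6,18) → π∥ = 6+18·λ ≈ 49.4558, π⊥ = 6+18·λ' ≈ -1.4558 ∉ [-0.5, 0.1) ⇒ out
candidate 5: (m,n)=(1,6) → π∥ = 1+6·λ ≈ 15.4853, π⊥ = 1+6·λ' ≈ -1.4853 ∉ [-0.5, 0.1) ⇒ out
candidate 6: (m,n)=(-4,-6) → π∥ = -4-6·λ ≈ -18.4853, π⊥ = -4-6·λ' ≈ -1.5147 ∉ [-0.5, 0.1) ⇒ out
candidate 7: (m,n)=(5,11) → π∥ = 5+11·λ ≈ 31.5563, π⊥ = 5+11·λ' ≈ 0.4437 ∉ [-0.5, 0.1) ⇒ out
candidate 8: (m,n)=(-5,-15) → π∥ = -5-15·λ ≈ -41.2132, π⊥ = -5-15·λ' ≈ 1.2132 ∉ [-0.5, 0.1) ⇒ out
candidate 9: (m,n)=(-7,-16) → π∥ = -7-16·λ ≈ -45.6274, π⊥ = -7-16·λ' ≈ -0.3726 ∈ [-0.5, 0.1) ⇒ IN Λ

9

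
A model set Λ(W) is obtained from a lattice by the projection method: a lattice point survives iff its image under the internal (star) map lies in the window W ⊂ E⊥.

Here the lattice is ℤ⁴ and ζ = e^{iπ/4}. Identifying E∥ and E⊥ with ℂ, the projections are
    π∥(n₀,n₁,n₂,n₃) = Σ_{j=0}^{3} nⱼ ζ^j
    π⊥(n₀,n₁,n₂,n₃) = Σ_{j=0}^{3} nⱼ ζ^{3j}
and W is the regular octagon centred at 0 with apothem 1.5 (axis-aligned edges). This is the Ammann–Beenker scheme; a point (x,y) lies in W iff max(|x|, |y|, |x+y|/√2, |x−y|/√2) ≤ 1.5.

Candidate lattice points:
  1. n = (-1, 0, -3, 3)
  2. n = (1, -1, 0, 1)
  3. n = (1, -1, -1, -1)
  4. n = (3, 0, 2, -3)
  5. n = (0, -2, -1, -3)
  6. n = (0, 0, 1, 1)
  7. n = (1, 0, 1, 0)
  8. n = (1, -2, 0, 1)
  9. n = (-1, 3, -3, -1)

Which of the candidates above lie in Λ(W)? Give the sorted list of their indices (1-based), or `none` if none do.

Internal map: ζ^{3j} for j=0..3 gives (1,0), (−√2/2,√2/2), (0,−1), (√2/2,√2/2).
#1 (-1, 0, -3, 3): internal (1.1213, 5.1213); octagon support 5.1213 vs apothem 1.5 → ∉ W
#2 (1, -1, 0, 1): internal (2.4142, 0.0000); octagon support 2.4142 vs apothem 1.5 → ∉ W
#3 (1, -1, -1, -1): internal (1.0000, -0.4142); octagon support 1.0000 vs apothem 1.5 → ∈ W
#4 (3, 0, 2, -3): internal (0.8787, -4.1213); octagon support 4.1213 vs apothem 1.5 → ∉ W
#5 (0, -2, -1, -3): internal (-0.7071, -2.5355); octagon support 2.5355 vs apothem 1.5 → ∉ W
#6 (0, 0, 1, 1): internal (0.7071, -0.2929); octagon support 0.7071 vs apothem 1.5 → ∈ W
#7 (1, 0, 1, 0): internal (1.0000, -1.0000); octagon support 1.4142 vs apothem 1.5 → ∈ W
#8 (1, -2, 0, 1): internal (3.1213, -0.7071); octagon support 3.1213 vs apothem 1.5 → ∉ W
#9 (-1, 3, -3, -1): internal (-3.8284, 4.4142); octagon support 5.8284 vs apothem 1.5 → ∉ W

3, 6, 7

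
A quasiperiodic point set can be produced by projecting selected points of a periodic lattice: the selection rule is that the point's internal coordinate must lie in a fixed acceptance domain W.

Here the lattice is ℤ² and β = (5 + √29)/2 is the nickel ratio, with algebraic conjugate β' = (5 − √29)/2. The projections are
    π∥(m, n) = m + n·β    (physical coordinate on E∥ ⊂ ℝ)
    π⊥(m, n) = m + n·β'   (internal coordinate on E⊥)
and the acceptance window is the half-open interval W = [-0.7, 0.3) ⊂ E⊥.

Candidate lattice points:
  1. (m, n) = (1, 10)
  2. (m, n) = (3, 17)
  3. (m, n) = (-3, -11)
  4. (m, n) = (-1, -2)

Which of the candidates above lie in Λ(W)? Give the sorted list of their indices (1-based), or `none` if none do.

2, 4

Compute β' = (5−√29)/2 = -0.19258, so π⊥(m,n) = m -0.19258·n.
#1 (1,10): internal coord 1 + (10)·β' = -0.92582; -0.92582 ∉ [-0.7, 0.3) → out
#2 (3,17): internal coord 3 + (17)·β' = -0.27390; -0.27390 ∈ [-0.7, 0.3) → IN Λ
#3 (-3,-11): internal coord -3 + (-11)·β' = -0.88159; -0.88159 ∉ [-0.7, 0.3) → out
#4 (-1,-2): internal coord -1 + (-2)·β' = -0.61484; -0.61484 ∈ [-0.7, 0.3) → IN Λ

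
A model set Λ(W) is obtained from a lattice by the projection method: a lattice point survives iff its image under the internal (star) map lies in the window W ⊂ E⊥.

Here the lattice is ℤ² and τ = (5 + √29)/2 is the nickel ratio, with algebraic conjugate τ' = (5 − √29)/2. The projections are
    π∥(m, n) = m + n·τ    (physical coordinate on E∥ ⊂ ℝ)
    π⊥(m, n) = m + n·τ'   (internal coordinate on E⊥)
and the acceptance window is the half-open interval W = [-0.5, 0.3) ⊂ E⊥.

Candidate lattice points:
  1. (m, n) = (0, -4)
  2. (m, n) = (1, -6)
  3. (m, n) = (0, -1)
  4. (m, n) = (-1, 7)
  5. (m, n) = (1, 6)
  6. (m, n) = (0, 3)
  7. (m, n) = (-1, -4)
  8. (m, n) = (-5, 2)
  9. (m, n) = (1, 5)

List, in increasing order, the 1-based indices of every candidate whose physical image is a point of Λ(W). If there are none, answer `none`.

τ' = (5−√29)/2 ≈ -0.192582.
[1] lift (0,-4): star map gives 0.770330; window check -0.5 ≤ 0.770330 < 0.3 is false → out
[2] lift (1,-6): star map gives 2.155494; window check -0.5 ≤ 2.155494 < 0.3 is false → out
[3] lift (0,-1): star map gives 0.192582; window check -0.5 ≤ 0.192582 < 0.3 is true → IN Λ
[4] lift (-1,7): star map gives -2.348077; window check -0.5 ≤ -2.348077 < 0.3 is false → out
[5] lift (1,6): star map gives -0.155494; window check -0.5 ≤ -0.155494 < 0.3 is true → IN Λ
[6] lift (0,3): star map gives -0.577747; window check -0.5 ≤ -0.577747 < 0.3 is false → out
[7] lift (-1,-4): star map gives -0.229670; window check -0.5 ≤ -0.229670 < 0.3 is true → IN Λ
[8] lift (-5,2): star map gives -5.385165; window check -0.5 ≤ -5.385165 < 0.3 is false → out
[9] lift (1,5): star map gives 0.037088; window check -0.5 ≤ 0.037088 < 0.3 is true → IN Λ

3, 5, 7, 9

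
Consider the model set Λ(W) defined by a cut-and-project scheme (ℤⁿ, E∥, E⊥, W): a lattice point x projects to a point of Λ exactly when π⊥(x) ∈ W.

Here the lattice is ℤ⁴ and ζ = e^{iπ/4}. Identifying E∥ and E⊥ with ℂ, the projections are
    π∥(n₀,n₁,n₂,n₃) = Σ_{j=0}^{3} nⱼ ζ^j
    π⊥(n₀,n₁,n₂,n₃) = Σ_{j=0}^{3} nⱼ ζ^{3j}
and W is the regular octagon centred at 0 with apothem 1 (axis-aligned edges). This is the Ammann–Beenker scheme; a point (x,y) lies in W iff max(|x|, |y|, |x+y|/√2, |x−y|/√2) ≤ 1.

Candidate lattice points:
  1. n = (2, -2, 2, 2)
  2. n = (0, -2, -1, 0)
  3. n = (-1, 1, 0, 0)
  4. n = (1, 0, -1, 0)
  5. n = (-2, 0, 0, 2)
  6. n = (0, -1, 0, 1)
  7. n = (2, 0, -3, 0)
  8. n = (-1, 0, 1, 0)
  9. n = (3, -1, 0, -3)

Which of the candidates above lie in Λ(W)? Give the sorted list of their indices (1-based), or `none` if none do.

none

With ζ = e^{iπ/4} the internal vectors are ζ^0,ζ^3,ζ^6,ζ^9.
candidate 1: n = (2, -2, 2, 2) → π⊥ ≈ (+4.8284, -2.0000); max(|x|,|y|,|x±y|/√2) = 4.8284 > 1 ⇒ ∉ W
candidate 2: n = (0, -2, -1, 0) → π⊥ ≈ (+1.4142, -0.4142); max(|x|,|y|,|x±y|/√2) = 1.4142 > 1 ⇒ ∉ W
candidate 3: n = (-1, 1, 0, 0) → π⊥ ≈ (-1.7071, +0.7071); max(|x|,|y|,|x±y|/√2) = 1.7071 > 1 ⇒ ∉ W
candidate 4: n = (1, 0, -1, 0) → π⊥ ≈ (+1.0000, +1.0000); max(|x|,|y|,|x±y|/√2) = 1.4142 > 1 ⇒ ∉ W
candidate 5: n = (-2, 0, 0, 2) → π⊥ ≈ (-0.5858, +1.4142); max(|x|,|y|,|x±y|/√2) = 1.4142 > 1 ⇒ ∉ W
candidate 6: n = (0, -1, 0, 1) → π⊥ ≈ (+1.4142, +0.0000); max(|x|,|y|,|x±y|/√2) = 1.4142 > 1 ⇒ ∉ W
candidate 7: n = (2, 0, -3, 0) → π⊥ ≈ (+2.0000, +3.0000); max(|x|,|y|,|x±y|/√2) = 3.5355 > 1 ⇒ ∉ W
candidate 8: n = (-1, 0, 1, 0) → π⊥ ≈ (-1.0000, -1.0000); max(|x|,|y|,|x±y|/√2) = 1.4142 > 1 ⇒ ∉ W
candidate 9: n = (3, -1, 0, -3) → π⊥ ≈ (+1.5858, -2.8284); max(|x|,|y|,|x±y|/√2) = 3.1213 > 1 ⇒ ∉ W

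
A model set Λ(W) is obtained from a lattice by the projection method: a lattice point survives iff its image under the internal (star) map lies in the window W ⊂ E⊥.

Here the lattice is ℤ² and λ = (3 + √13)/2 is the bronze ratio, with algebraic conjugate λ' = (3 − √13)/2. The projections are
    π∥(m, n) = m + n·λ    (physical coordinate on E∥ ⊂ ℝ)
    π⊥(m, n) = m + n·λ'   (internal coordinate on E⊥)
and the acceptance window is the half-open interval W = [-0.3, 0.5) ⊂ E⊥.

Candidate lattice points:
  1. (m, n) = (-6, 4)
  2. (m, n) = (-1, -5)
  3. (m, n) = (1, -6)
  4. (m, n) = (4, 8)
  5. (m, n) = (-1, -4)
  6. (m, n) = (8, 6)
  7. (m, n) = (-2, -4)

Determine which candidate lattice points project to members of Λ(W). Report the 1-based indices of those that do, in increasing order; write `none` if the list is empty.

Numerically λ ≈ 3.30278 and λ' = −1/λ ≈ -0.30278.
candidate 1: (m,n)=(-6,4) → π∥ = -6+4·λ ≈ 7.21110, π⊥ = -6+4·λ' ≈ -7.21110 ∉ [-0.3, 0.5) ⇒ out
candidate 2: (m,n)=(-1,-5) → π∥ = -1-5·λ ≈ -17.51388, π⊥ = -1-5·λ' ≈ 0.51388 ∉ [-0.3, 0.5) ⇒ out
candidate 3: (m,n)=(1,-6) → π∥ = 1-6·λ ≈ -18.81665, π⊥ = 1-6·λ' ≈ 2.81665 ∉ [-0.3, 0.5) ⇒ out
candidate 4: (m,n)=(4,8) → π∥ = 4+8·λ ≈ 30.42221, π⊥ = 4+8·λ' ≈ 1.57779 ∉ [-0.3, 0.5) ⇒ out
candidate 5: (m,n)=(-1,-4) → π∥ = -1-4·λ ≈ -14.21110, π⊥ = -1-4·λ' ≈ 0.21110 ∈ [-0.3, 0.5) ⇒ IN Λ
candidate 6: (m,n)=(8,6) → π∥ = 8+6·λ ≈ 27.81665, π⊥ = 8+6·λ' ≈ 6.18335 ∉ [-0.3, 0.5) ⇒ out
candidate 7: (m,n)=(-2,-4) → π∥ = -2-4·λ ≈ -15.21110, π⊥ = -2-4·λ' ≈ -0.78890 ∉ [-0.3, 0.5) ⇒ out

5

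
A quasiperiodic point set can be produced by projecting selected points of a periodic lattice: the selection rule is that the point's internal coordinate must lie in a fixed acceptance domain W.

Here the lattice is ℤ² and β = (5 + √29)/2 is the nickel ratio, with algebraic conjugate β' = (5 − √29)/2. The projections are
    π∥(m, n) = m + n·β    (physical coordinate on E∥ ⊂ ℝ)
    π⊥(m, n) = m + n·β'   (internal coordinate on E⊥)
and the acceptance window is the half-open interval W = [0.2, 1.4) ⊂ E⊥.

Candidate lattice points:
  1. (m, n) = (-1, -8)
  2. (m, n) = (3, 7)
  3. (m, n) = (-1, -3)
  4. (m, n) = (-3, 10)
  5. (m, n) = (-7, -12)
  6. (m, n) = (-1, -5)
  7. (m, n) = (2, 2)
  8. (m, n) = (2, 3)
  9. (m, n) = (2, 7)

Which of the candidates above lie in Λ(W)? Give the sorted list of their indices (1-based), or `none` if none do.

1, 9

β' = (5−√29)/2 ≈ -0.192582.
[1] lift (-1,-8): star map gives 0.540659; window check 0.2 ≤ 0.540659 < 1.4 is true → IN Λ
[2] lift (3,7): star map gives 1.651923; window check 0.2 ≤ 1.651923 < 1.4 is false → out
[3] lift (-1,-3): star map gives -0.422253; window check 0.2 ≤ -0.422253 < 1.4 is false → out
[4] lift (-3,10): star map gives -4.925824; window check 0.2 ≤ -4.925824 < 1.4 is false → out
[5] lift (-7,-12): star map gives -4.689011; window check 0.2 ≤ -4.689011 < 1.4 is false → out
[6] lift (-1,-5): star map gives -0.037088; window check 0.2 ≤ -0.037088 < 1.4 is false → out
[7] lift (2,2): star map gives 1.614835; window check 0.2 ≤ 1.614835 < 1.4 is false → out
[8] lift (2,3): star map gives 1.422253; window check 0.2 ≤ 1.422253 < 1.4 is false → out
[9] lift (2,7): star map gives 0.651923; window check 0.2 ≤ 0.651923 < 1.4 is true → IN Λ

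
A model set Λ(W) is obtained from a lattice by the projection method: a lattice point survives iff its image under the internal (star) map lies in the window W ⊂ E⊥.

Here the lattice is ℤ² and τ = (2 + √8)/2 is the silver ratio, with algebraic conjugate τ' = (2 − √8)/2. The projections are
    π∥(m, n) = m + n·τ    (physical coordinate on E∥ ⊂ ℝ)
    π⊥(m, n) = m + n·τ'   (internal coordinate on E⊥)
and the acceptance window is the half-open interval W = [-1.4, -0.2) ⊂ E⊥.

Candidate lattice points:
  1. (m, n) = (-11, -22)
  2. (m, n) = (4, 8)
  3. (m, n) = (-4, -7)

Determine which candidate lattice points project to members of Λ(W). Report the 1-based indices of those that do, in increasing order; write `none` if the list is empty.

Numerically τ ≈ 2.4142 and τ' = −1/τ ≈ -0.4142.
candidate 1: (m,n)=(-11,-22) → π∥ = -11-22·τ ≈ -64.1127, π⊥ = -11-22·τ' ≈ -1.8873 ∉ [-1.4, -0.2) ⇒ out
candidate 2: (m,n)=(4,8) → π∥ = 4+8·τ ≈ 23.3137, π⊥ = 4+8·τ' ≈ 0.6863 ∉ [-1.4, -0.2) ⇒ out
candidate 3: (m,n)=(-4,-7) → π∥ = -4-7·τ ≈ -20.8995, π⊥ = -4-7·τ' ≈ -1.1005 ∈ [-1.4, -0.2) ⇒ IN Λ

3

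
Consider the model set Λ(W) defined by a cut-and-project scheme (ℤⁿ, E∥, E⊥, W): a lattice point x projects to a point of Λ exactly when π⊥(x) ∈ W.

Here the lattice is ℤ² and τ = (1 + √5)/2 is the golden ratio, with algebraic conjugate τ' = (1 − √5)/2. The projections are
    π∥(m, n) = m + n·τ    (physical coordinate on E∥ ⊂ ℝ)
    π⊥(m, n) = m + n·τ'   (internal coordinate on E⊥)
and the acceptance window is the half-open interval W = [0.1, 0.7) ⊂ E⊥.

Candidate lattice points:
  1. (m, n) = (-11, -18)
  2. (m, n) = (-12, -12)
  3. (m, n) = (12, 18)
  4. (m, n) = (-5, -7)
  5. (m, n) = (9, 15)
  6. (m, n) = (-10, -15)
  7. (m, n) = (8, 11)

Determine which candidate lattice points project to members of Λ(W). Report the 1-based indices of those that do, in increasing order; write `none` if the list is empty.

τ' = (1−√5)/2 ≈ -0.6180.
candidate 1: (m,n)=(-11,-18) → π∥ = -11-18·τ ≈ -40.1246, π⊥ = -11-18·τ' ≈ 0.1246 ∈ [0.1, 0.7) ⇒ IN Λ
candidate 2: (m,n)=(-12,-12) → π∥ = -12-12·τ ≈ -31.4164, π⊥ = -12-12·τ' ≈ -4.5836 ∉ [0.1, 0.7) ⇒ out
candidate 3: (m,n)=(12,18) → π∥ = 12+18·τ ≈ 41.1246, π⊥ = 12+18·τ' ≈ 0.8754 ∉ [0.1, 0.7) ⇒ out
candidate 4: (m,n)=(-5,-7) → π∥ = -5-7·τ ≈ -16.3262, π⊥ = -5-7·τ' ≈ -0.6738 ∉ [0.1, 0.7) ⇒ out
candidate 5: (m,n)=(9,15) → π∥ = 9+15·τ ≈ 33.2705, π⊥ = 9+15·τ' ≈ -0.2705 ∉ [0.1, 0.7) ⇒ out
candidate 6: (m,n)=(-10,-15) → π∥ = -10-15·τ ≈ -34.2705, π⊥ = -10-15·τ' ≈ -0.7295 ∉ [0.1, 0.7) ⇒ out
candidate 7: (m,n)=(8,11) → π∥ = 8+11·τ ≈ 25.7984, π⊥ = 8+11·τ' ≈ 1.2016 ∉ [0.1, 0.7) ⇒ out

1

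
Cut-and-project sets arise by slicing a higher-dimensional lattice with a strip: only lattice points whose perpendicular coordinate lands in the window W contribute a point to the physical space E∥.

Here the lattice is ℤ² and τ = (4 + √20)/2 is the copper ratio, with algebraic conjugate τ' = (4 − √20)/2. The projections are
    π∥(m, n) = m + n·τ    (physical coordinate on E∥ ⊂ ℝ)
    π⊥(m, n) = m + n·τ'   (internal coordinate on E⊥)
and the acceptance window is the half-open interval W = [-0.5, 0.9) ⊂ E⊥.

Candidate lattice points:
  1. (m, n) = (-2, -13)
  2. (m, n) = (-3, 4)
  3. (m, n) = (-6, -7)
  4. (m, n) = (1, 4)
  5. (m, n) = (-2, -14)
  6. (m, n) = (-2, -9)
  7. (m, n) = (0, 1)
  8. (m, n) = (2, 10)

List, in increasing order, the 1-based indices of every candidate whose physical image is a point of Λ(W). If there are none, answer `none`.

τ' = (4−√20)/2 ≈ -0.236068.
candidate 1: (m,n)=(-2,-13) → π∥ = -2-13·τ ≈ -57.068884, π⊥ = -2-13·τ' ≈ 1.068884 ∉ [-0.5, 0.9) ⇒ out
candidate 2: (m,n)=(-3,4) → π∥ = -3+4·τ ≈ 13.944272, π⊥ = -3+4·τ' ≈ -3.944272 ∉ [-0.5, 0.9) ⇒ out
candidate 3: (m,n)=(-6,-7) → π∥ = -6-7·τ ≈ -35.652476, π⊥ = -6-7·τ' ≈ -4.347524 ∉ [-0.5, 0.9) ⇒ out
candidate 4: (m,n)=(1,4) → π∥ = 1+4·τ ≈ 17.944272, π⊥ = 1+4·τ' ≈ 0.055728 ∈ [-0.5, 0.9) ⇒ IN Λ
candidate 5: (m,n)=(-2,-14) → π∥ = -2-14·τ ≈ -61.304952, π⊥ = -2-14·τ' ≈ 1.304952 ∉ [-0.5, 0.9) ⇒ out
candidate 6: (m,n)=(-2,-9) → π∥ = -2-9·τ ≈ -40.124612, π⊥ = -2-9·τ' ≈ 0.124612 ∈ [-0.5, 0.9) ⇒ IN Λ
candidate 7: (m,n)=(0,1) → π∥ = 0+1·τ ≈ 4.236068, π⊥ = 0+1·τ' ≈ -0.236068 ∈ [-0.5, 0.9) ⇒ IN Λ
candidate 8: (m,n)=(2,10) → π∥ = 2+10·τ ≈ 44.360680, π⊥ = 2+10·τ' ≈ -0.360680 ∈ [-0.5, 0.9) ⇒ IN Λ

4, 6, 7, 8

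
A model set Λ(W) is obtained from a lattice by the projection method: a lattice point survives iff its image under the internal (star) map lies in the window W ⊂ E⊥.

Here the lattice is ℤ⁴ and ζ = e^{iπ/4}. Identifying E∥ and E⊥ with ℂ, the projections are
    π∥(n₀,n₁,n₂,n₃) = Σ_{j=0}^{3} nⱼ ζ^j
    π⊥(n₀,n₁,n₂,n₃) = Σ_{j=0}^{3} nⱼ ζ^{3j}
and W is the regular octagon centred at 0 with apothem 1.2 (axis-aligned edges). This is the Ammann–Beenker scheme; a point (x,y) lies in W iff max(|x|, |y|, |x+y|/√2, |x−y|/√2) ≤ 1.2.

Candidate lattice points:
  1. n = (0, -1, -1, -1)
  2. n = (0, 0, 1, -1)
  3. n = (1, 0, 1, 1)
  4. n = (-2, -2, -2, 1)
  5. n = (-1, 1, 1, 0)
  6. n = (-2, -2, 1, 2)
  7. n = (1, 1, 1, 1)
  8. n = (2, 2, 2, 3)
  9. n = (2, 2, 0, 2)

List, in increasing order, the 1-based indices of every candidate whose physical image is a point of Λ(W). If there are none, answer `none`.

1, 7

π⊥(n) = n₀ + n₁ζ³ + n₂ζ⁶ + n₃ζ⁹ where ζ = e^{iπ/4}.
candidate 1: n = (0, -1, -1, -1) → π⊥ ≈ (+0.00000, -0.41421); max(|x|,|y|,|x±y|/√2) = 0.41421 ≤ 1.2 ⇒ ∈ W
candidate 2: n = (0, 0, 1, -1) → π⊥ ≈ (-0.70711, -1.70711); max(|x|,|y|,|x±y|/√2) = 1.70711 > 1.2 ⇒ ∉ W
candidate 3: n = (1, 0, 1, 1) → π⊥ ≈ (+1.70711, -0.29289); max(|x|,|y|,|x±y|/√2) = 1.70711 > 1.2 ⇒ ∉ W
candidate 4: n = (-2, -2, -2, 1) → π⊥ ≈ (+0.12132, +1.29289); max(|x|,|y|,|x±y|/√2) = 1.29289 > 1.2 ⇒ ∉ W
candidate 5: n = (-1, 1, 1, 0) → π⊥ ≈ (-1.70711, -0.29289); max(|x|,|y|,|x±y|/√2) = 1.70711 > 1.2 ⇒ ∉ W
candidate 6: n = (-2, -2, 1, 2) → π⊥ ≈ (+0.82843, -1.00000); max(|x|,|y|,|x±y|/√2) = 1.29289 > 1.2 ⇒ ∉ W
candidate 7: n = (1, 1, 1, 1) → π⊥ ≈ (+1.00000, +0.41421); max(|x|,|y|,|x±y|/√2) = 1.00000 ≤ 1.2 ⇒ ∈ W
candidate 8: n = (2, 2, 2, 3) → π⊥ ≈ (+2.70711, +1.53553); max(|x|,|y|,|x±y|/√2) = 3.00000 > 1.2 ⇒ ∉ W
candidate 9: n = (2, 2, 0, 2) → π⊥ ≈ (+2.00000, +2.82843); max(|x|,|y|,|x±y|/√2) = 3.41421 > 1.2 ⇒ ∉ W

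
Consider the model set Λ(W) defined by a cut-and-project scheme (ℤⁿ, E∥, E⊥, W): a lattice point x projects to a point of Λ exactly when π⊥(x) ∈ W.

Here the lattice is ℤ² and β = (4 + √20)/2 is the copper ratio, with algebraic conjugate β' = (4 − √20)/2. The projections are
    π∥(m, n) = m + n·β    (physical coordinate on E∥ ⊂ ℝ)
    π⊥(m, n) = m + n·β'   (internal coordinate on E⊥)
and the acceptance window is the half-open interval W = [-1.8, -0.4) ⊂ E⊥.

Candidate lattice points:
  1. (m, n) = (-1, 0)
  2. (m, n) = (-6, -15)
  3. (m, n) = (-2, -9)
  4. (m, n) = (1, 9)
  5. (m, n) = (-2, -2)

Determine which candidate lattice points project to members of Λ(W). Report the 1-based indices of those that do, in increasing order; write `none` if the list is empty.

Numerically β ≈ 4.23607 and β' = −1/β ≈ -0.23607.
#1 (-1,0): internal coord -1 + (0)·β' = -1.00000; -1.00000 ∈ [-1.8, -0.4) → IN Λ
#2 (-6,-15): internal coord -6 + (-15)·β' = -2.45898; -2.45898 ∉ [-1.8, -0.4) → out
#3 (-2,-9): internal coord -2 + (-9)·β' = +0.12461; +0.12461 ∉ [-1.8, -0.4) → out
#4 (1,9): internal coord 1 + (9)·β' = -1.12461; -1.12461 ∈ [-1.8, -0.4) → IN Λ
#5 (-2,-2): internal coord -2 + (-2)·β' = -1.52786; -1.52786 ∈ [-1.8, -0.4) → IN Λ

1, 4, 5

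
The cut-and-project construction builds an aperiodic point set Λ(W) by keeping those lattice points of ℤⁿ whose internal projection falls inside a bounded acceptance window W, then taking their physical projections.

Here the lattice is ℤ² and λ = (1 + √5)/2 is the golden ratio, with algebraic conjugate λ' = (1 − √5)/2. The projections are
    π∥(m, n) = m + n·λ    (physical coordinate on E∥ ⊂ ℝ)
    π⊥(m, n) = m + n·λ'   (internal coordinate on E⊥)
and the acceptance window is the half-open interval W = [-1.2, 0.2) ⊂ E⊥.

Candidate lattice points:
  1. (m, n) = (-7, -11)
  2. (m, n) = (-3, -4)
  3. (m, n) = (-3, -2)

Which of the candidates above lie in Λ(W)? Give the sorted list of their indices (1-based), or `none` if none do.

λ' = (1−√5)/2 ≈ -0.618034.
[1] lift (-7,-11): star map gives -0.201626; window check -1.2 ≤ -0.201626 < 0.2 is true → IN Λ
[2] lift (-3,-4): star map gives -0.527864; window check -1.2 ≤ -0.527864 < 0.2 is true → IN Λ
[3] lift (-3,-2): star map gives -1.763932; window check -1.2 ≤ -1.763932 < 0.2 is false → out

1, 2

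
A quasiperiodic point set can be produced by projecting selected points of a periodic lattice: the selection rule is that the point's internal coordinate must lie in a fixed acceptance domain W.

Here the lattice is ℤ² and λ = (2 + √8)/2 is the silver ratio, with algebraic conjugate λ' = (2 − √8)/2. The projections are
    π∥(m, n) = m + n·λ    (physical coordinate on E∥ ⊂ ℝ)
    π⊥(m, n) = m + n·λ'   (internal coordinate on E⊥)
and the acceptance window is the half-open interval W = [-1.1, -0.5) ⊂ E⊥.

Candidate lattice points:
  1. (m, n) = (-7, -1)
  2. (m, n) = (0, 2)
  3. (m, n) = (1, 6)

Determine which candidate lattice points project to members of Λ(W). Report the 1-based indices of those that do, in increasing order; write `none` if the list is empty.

Compute λ' = (2−√8)/2 = -0.4142, so π⊥(m,n) = m -0.4142·n.
candidate 1: (m,n)=(-7,-1) → π∥ = -7-1·λ ≈ -9.4142, π⊥ = -7-1·λ' ≈ -6.5858 ∉ [-1.1, -0.5) ⇒ out
candidate 2: (m,n)=(0,2) → π∥ = 0+2·λ ≈ 4.8284, π⊥ = 0+2·λ' ≈ -0.8284 ∈ [-1.1, -0.5) ⇒ IN Λ
candidate 3: (m,n)=(1,6) → π∥ = 1+6·λ ≈ 15.4853, π⊥ = 1+6·λ' ≈ -1.4853 ∉ [-1.1, -0.5) ⇒ out

2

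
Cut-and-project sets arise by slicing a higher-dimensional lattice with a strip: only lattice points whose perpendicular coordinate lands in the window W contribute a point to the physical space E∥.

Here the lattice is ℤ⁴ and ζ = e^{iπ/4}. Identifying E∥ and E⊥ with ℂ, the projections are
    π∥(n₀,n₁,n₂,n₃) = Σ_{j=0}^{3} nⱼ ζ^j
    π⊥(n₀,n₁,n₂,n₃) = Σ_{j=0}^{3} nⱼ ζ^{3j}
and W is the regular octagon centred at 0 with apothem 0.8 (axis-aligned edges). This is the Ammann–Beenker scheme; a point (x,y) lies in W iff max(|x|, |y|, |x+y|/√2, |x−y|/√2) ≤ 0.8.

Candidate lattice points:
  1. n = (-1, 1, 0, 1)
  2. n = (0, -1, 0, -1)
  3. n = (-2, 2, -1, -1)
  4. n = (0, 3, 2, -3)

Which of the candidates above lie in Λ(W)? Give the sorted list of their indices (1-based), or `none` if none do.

π⊥(n) = n₀ + n₁ζ³ + n₂ζ⁶ + n₃ζ⁹ where ζ = e^{iπ/4}.
#1 (-1, 1, 0, 1): internal (-1.00000, 1.41421); octagon support 1.70711 vs apothem 0.8 → ∉ W
#2 (0, -1, 0, -1): internal (0.00000, -1.41421); octagon support 1.41421 vs apothem 0.8 → ∉ W
#3 (-2, 2, -1, -1): internal (-4.12132, 1.70711); octagon support 4.12132 vs apothem 0.8 → ∉ W
#4 (0, 3, 2, -3): internal (-4.24264, -2.00000); octagon support 4.41421 vs apothem 0.8 → ∉ W

none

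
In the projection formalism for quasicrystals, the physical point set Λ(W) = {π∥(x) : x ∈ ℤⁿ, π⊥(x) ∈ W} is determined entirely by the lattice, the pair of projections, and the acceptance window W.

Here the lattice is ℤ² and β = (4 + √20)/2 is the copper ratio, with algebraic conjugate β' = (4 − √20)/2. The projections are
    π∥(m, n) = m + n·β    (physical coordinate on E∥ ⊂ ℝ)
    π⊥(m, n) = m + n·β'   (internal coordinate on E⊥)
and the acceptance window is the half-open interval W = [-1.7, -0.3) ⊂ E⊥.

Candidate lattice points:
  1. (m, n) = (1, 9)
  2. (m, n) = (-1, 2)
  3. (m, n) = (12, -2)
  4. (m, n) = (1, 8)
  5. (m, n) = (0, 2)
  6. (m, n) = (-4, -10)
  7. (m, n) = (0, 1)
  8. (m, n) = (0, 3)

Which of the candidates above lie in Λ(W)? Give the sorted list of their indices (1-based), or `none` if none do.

Compute β' = (4−√20)/2 = -0.236068, so π⊥(m,n) = m -0.236068·n.
[1] lift (1,9): star map gives -1.124612; window check -1.7 ≤ -1.124612 < -0.3 is true → IN Λ
[2] lift (-1,2): star map gives -1.472136; window check -1.7 ≤ -1.472136 < -0.3 is true → IN Λ
[3] lift (12,-2): star map gives 12.472136; window check -1.7 ≤ 12.472136 < -0.3 is false → out
[4] lift (1,8): star map gives -0.888544; window check -1.7 ≤ -0.888544 < -0.3 is true → IN Λ
[5] lift (0,2): star map gives -0.472136; window check -1.7 ≤ -0.472136 < -0.3 is true → IN Λ
[6] lift (-4,-10): star map gives -1.639320; window check -1.7 ≤ -1.639320 < -0.3 is true → IN Λ
[7] lift (0,1): star map gives -0.236068; window check -1.7 ≤ -0.236068 < -0.3 is false → out
[8] lift (0,3): star map gives -0.708204; window check -1.7 ≤ -0.708204 < -0.3 is true → IN Λ

1, 2, 4, 5, 6, 8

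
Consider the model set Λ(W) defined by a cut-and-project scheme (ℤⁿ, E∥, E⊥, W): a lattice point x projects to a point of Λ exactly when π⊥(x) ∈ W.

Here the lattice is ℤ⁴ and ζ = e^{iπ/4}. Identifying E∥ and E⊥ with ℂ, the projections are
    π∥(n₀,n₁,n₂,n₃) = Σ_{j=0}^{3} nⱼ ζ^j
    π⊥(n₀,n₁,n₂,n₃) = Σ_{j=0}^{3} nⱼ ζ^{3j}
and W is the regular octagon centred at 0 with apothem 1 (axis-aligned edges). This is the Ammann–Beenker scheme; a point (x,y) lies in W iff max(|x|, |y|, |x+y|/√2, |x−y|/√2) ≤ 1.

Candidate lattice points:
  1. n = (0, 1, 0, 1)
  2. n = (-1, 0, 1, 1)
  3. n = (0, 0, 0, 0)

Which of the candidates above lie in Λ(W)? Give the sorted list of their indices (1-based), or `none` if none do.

2, 3

π⊥(n) = n₀ + n₁ζ³ + n₂ζ⁶ + n₃ζ⁹ where ζ = e^{iπ/4}.
#1 (0, 1, 0, 1): internal (0.0000, 1.4142); octagon support 1.4142 vs apothem 1 → ∉ W
#2 (-1, 0, 1, 1): internal (-0.2929, -0.2929); octagon support 0.4142 vs apothem 1 → ∈ W
#3 (0, 0, 0, 0): internal (0.0000, 0.0000); octagon support 0.0000 vs apothem 1 → ∈ W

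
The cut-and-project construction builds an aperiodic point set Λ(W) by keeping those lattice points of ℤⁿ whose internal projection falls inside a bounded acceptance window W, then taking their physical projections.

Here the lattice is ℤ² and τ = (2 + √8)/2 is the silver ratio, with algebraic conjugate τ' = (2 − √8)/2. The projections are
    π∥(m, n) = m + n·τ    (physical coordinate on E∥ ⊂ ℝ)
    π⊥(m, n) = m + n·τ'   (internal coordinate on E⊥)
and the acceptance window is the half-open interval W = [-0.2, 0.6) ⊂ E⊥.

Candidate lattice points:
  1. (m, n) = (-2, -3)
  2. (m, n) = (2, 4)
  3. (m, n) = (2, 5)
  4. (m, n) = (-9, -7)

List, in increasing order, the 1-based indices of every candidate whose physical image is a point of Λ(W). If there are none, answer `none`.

Numerically τ ≈ 2.41421 and τ' = −1/τ ≈ -0.41421.
candidate 1: (m,n)=(-2,-3) → π∥ = -2-3·τ ≈ -9.24264, π⊥ = -2-3·τ' ≈ -0.75736 ∉ [-0.2, 0.6) ⇒ out
candidate 2: (m,n)=(2,4) → π∥ = 2+4·τ ≈ 11.65685, π⊥ = 2+4·τ' ≈ 0.34315 ∈ [-0.2, 0.6) ⇒ IN Λ
candidate 3: (m,n)=(2,5) → π∥ = 2+5·τ ≈ 14.07107, π⊥ = 2+5·τ' ≈ -0.07107 ∈ [-0.2, 0.6) ⇒ IN Λ
candidate 4: (m,n)=(-9,-7) → π∥ = -9-7·τ ≈ -25.89949, π⊥ = -9-7·τ' ≈ -6.10051 ∉ [-0.2, 0.6) ⇒ out

2, 3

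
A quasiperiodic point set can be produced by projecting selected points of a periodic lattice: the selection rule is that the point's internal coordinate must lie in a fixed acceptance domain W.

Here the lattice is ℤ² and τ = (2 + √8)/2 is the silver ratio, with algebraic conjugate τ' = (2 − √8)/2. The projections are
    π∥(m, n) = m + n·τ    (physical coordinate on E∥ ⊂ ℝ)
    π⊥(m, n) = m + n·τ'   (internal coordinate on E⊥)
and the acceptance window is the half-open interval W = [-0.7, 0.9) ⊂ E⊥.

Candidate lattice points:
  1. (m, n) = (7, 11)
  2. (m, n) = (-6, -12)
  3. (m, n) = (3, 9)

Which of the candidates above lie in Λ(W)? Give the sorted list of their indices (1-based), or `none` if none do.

Compute τ' = (2−√8)/2 = -0.414214, so π⊥(m,n) = m -0.414214·n.
candidate 1: (m,n)=(7,11) → π∥ = 7+11·τ ≈ 33.556349, π⊥ = 7+11·τ' ≈ 2.443651 ∉ [-0.7, 0.9) ⇒ out
candidate 2: (m,n)=(-6,-12) → π∥ = -6-12·τ ≈ -34.970563, π⊥ = -6-12·τ' ≈ -1.029437 ∉ [-0.7, 0.9) ⇒ out
candidate 3: (m,n)=(3,9) → π∥ = 3+9·τ ≈ 24.727922, π⊥ = 3+9·τ' ≈ -0.727922 ∉ [-0.7, 0.9) ⇒ out

none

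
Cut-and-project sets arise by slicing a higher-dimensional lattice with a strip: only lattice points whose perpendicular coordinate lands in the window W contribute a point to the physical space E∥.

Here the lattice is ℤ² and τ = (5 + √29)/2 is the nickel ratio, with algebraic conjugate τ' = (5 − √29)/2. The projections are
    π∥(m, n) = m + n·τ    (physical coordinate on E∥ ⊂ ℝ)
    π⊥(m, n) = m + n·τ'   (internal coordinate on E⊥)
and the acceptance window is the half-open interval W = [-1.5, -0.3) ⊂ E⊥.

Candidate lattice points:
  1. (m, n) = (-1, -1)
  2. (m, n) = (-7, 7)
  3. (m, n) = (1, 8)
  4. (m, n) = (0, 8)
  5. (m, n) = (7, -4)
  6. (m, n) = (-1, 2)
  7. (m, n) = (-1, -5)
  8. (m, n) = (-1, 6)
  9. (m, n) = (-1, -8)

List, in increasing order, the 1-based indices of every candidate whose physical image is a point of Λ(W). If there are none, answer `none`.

Compute τ' = (5−√29)/2 = -0.1926, so π⊥(m,n) = m -0.1926·n.
[1] lift (-1,-1): star map gives -0.8074; window check -1.5 ≤ -0.8074 < -0.3 is true → IN Λ
[2] lift (-7,7): star map gives -8.3481; window check -1.5 ≤ -8.3481 < -0.3 is false → out
[3] lift (1,8): star map gives -0.5407; window check -1.5 ≤ -0.5407 < -0.3 is true → IN Λ
[4] lift (0,8): star map gives -1.5407; window check -1.5 ≤ -1.5407 < -0.3 is false → out
[5] lift (7,-4): star map gives 7.7703; window check -1.5 ≤ 7.7703 < -0.3 is false → out
[6] lift (-1,2): star map gives -1.3852; window check -1.5 ≤ -1.3852 < -0.3 is true → IN Λ
[7] lift (-1,-5): star map gives -0.0371; window check -1.5 ≤ -0.0371 < -0.3 is false → out
[8] lift (-1,6): star map gives -2.1555; window check -1.5 ≤ -2.1555 < -0.3 is false → out
[9] lift (-1,-8): star map gives 0.5407; window check -1.5 ≤ 0.5407 < -0.3 is false → out

1, 3, 6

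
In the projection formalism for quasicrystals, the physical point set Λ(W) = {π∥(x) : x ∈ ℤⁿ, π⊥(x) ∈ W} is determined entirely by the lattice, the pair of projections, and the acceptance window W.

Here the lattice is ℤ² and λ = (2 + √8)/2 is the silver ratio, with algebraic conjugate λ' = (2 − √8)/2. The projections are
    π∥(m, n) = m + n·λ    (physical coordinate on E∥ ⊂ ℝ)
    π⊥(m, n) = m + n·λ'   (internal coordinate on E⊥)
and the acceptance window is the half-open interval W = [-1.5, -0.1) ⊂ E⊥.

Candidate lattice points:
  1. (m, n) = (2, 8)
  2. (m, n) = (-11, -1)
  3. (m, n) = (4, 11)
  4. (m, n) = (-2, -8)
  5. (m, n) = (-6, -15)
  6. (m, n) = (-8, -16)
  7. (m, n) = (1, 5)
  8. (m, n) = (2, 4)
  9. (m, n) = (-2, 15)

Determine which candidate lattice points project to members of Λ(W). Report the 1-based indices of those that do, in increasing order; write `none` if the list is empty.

Compute λ' = (2−√8)/2 = -0.414214, so π⊥(m,n) = m -0.414214·n.
candidate 1: (m,n)=(2,8) → π∥ = 2+8·λ ≈ 21.313708, π⊥ = 2+8·λ' ≈ -1.313708 ∈ [-1.5, -0.1) ⇒ IN Λ
candidate 2: (m,n)=(-11,-1) → π∥ = -11-1·λ ≈ -13.414214, π⊥ = -11-1·λ' ≈ -10.585786 ∉ [-1.5, -0.1) ⇒ out
candidate 3: (m,n)=(4,11) → π∥ = 4+11·λ ≈ 30.556349, π⊥ = 4+11·λ' ≈ -0.556349 ∈ [-1.5, -0.1) ⇒ IN Λ
candidate 4: (m,n)=(-2,-8) → π∥ = -2-8·λ ≈ -21.313708, π⊥ = -2-8·λ' ≈ 1.313708 ∉ [-1.5, -0.1) ⇒ out
candidate 5: (m,n)=(-6,-15) → π∥ = -6-15·λ ≈ -42.213203, π⊥ = -6-15·λ' ≈ 0.213203 ∉ [-1.5, -0.1) ⇒ out
candidate 6: (m,n)=(-8,-16) → π∥ = -8-16·λ ≈ -46.627417, π⊥ = -8-16·λ' ≈ -1.372583 ∈ [-1.5, -0.1) ⇒ IN Λ
candidate 7: (m,n)=(1,5) → π∥ = 1+5·λ ≈ 13.071068, π⊥ = 1+5·λ' ≈ -1.071068 ∈ [-1.5, -0.1) ⇒ IN Λ
candidate 8: (m,n)=(2,4) → π∥ = 2+4·λ ≈ 11.656854, π⊥ = 2+4·λ' ≈ 0.343146 ∉ [-1.5, -0.1) ⇒ out
candidate 9: (m,n)=(-2,15) → π∥ = -2+15·λ ≈ 34.213203, π⊥ = -2+15·λ' ≈ -8.213203 ∉ [-1.5, -0.1) ⇒ out

1, 3, 6, 7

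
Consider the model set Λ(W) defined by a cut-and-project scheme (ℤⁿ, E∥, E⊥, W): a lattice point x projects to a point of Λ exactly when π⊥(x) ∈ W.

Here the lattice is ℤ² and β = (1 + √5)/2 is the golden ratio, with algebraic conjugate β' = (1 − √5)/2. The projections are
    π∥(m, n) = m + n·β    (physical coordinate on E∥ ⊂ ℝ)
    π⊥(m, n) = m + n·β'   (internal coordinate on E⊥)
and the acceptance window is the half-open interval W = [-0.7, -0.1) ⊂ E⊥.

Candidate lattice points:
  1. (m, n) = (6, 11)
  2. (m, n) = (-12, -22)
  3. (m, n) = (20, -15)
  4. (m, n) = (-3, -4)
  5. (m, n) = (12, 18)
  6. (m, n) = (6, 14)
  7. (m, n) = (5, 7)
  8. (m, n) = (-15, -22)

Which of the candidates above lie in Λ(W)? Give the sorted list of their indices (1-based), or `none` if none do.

4

Numerically β ≈ 1.6180 and β' = −1/β ≈ -0.6180.
#1 (6,11): internal coord 6 + (11)·β' = -0.7984; -0.7984 ∉ [-0.7, -0.1) → out
#2 (-12,-22): internal coord -12 + (-22)·β' = +1.5967; +1.5967 ∉ [-0.7, -0.1) → out
#3 (20,-15): internal coord 20 + (-15)·β' = +29.2705; +29.2705 ∉ [-0.7, -0.1) → out
#4 (-3,-4): internal coord -3 + (-4)·β' = -0.5279; -0.5279 ∈ [-0.7, -0.1) → IN Λ
#5 (12,18): internal coord 12 + (18)·β' = +0.8754; +0.8754 ∉ [-0.7, -0.1) → out
#6 (6,14): internal coord 6 + (14)·β' = -2.6525; -2.6525 ∉ [-0.7, -0.1) → out
#7 (5,7): internal coord 5 + (7)·β' = +0.6738; +0.6738 ∉ [-0.7, -0.1) → out
#8 (-15,-22): internal coord -15 + (-22)·β' = -1.4033; -1.4033 ∉ [-0.7, -0.1) → out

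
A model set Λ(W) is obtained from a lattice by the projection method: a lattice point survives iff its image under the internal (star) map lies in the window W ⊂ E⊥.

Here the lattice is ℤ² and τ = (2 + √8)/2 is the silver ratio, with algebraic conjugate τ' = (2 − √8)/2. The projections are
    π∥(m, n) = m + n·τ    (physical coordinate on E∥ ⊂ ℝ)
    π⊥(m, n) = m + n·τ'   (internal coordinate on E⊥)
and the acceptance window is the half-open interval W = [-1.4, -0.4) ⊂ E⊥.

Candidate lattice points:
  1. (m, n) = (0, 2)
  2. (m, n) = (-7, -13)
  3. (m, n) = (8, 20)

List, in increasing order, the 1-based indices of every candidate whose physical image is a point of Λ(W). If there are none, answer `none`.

1

Compute τ' = (2−√8)/2 = -0.414214, so π⊥(m,n) = m -0.414214·n.
candidate 1: (m,n)=(0,2) → π∥ = 0+2·τ ≈ 4.828427, π⊥ = 0+2·τ' ≈ -0.828427 ∈ [-1.4, -0.4) ⇒ IN Λ
candidate 2: (m,n)=(-7,-13) → π∥ = -7-13·τ ≈ -38.384776, π⊥ = -7-13·τ' ≈ -1.615224 ∉ [-1.4, -0.4) ⇒ out
candidate 3: (m,n)=(8,20) → π∥ = 8+20·τ ≈ 56.284271, π⊥ = 8+20·τ' ≈ -0.284271 ∉ [-1.4, -0.4) ⇒ out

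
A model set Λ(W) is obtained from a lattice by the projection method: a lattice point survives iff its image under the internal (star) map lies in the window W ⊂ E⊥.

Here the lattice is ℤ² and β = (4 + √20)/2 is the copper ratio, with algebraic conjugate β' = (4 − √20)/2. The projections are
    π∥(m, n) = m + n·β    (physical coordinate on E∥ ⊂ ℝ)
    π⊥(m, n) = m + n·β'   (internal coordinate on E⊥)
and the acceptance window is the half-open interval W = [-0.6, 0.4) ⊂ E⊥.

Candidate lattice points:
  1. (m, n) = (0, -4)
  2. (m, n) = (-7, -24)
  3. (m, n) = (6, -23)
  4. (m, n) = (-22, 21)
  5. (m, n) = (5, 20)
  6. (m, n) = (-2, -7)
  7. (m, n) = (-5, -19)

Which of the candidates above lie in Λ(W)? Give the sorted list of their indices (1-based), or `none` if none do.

Numerically β ≈ 4.23607 and β' = −1/β ≈ -0.23607.
[1] lift (0,-4): star map gives 0.94427; window check -0.6 ≤ 0.94427 < 0.4 is false → out
[2] lift (-7,-24): star map gives -1.33437; window check -0.6 ≤ -1.33437 < 0.4 is false → out
[3] lift (6,-23): star map gives 11.42956; window check -0.6 ≤ 11.42956 < 0.4 is false → out
[4] lift (-22,21): star map gives -26.95743; window check -0.6 ≤ -26.95743 < 0.4 is false → out
[5] lift (5,20): star map gives 0.27864; window check -0.6 ≤ 0.27864 < 0.4 is true → IN Λ
[6] lift (-2,-7): star map gives -0.34752; window check -0.6 ≤ -0.34752 < 0.4 is true → IN Λ
[7] lift (-5,-19): star map gives -0.51471; window check -0.6 ≤ -0.51471 < 0.4 is true → IN Λ

5, 6, 7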